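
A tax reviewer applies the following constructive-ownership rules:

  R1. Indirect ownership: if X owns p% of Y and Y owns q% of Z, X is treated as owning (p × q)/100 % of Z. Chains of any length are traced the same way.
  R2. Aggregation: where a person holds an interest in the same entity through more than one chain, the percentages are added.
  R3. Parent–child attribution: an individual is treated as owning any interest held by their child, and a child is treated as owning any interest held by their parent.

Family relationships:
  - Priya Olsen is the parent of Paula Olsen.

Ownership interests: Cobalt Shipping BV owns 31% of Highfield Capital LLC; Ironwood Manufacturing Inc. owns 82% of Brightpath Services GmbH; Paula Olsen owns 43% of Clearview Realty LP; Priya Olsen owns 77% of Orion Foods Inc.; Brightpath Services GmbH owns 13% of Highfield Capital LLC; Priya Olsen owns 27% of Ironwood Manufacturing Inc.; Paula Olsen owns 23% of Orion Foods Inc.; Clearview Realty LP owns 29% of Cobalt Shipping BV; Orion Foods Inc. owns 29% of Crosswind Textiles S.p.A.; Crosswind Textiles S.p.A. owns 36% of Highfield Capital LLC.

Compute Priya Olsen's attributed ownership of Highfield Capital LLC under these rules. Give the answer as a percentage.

By parent–child attribution (R3), Priya Olsen is treated as also owning Paula Olsen's interest in Orion Foods Inc, giving 77% + 23% = 100%.
By parent–child attribution (R3), Priya Olsen is treated as owning Paula Olsen's 43% interest in Clearview Realty LP.
Chain via Ironwood Manufacturing Inc. → Brightpath Services GmbH (R1): 27% × 82% × 13% = 2.8782% of Highfield Capital LLC.
Chain via Orion Foods Inc. → Crosswind Textiles S.p.A. (R1): 100% × 29% × 36% = 10.44% of Highfield Capital LLC.
Chain via Clearview Realty LP → Cobalt Shipping BV (R1): 43% × 29% × 31% = 3.8657% of Highfield Capital LLC.
Aggregating (R2): 2.8782% + 10.44% + 3.8657% = 17.1839%.

17.1839%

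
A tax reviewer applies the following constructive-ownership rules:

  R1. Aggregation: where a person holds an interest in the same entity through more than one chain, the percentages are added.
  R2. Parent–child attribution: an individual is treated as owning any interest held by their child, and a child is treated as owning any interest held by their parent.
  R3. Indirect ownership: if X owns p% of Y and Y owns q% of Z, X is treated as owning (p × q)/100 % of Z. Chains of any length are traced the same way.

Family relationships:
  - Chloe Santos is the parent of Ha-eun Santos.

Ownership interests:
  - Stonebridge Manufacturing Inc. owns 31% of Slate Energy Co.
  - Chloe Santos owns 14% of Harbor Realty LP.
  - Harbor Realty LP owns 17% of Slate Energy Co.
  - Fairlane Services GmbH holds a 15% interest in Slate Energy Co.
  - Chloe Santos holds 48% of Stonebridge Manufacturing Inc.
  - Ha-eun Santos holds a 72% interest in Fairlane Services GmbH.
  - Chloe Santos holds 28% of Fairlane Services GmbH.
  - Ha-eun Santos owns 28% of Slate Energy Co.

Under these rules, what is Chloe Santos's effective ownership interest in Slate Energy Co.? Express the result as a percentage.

60.26%

By parent–child attribution (R2), Chloe Santos is treated as also owning Ha-eun Santos's interest in Fairlane Services GmbH, giving 28% + 72% = 100%.
By parent–child attribution (R2), Chloe Santos is treated as owning Ha-eun Santos's 28% interest in Slate Energy Co.
Chain via Stonebridge Manufacturing Inc. (R3): 48% × 31% = 14.88% of Slate Energy Co.
Chain via Fairlane Services GmbH (R3): 100% × 15% = 15% of Slate Energy Co.
Chain via Harbor Realty LP (R3): 14% × 17% = 2.38% of Slate Energy Co.
Direct interest in Slate Energy Co: 28%.
Aggregating (R1): 14.88% + 15% + 2.38% + 28% = 60.26%.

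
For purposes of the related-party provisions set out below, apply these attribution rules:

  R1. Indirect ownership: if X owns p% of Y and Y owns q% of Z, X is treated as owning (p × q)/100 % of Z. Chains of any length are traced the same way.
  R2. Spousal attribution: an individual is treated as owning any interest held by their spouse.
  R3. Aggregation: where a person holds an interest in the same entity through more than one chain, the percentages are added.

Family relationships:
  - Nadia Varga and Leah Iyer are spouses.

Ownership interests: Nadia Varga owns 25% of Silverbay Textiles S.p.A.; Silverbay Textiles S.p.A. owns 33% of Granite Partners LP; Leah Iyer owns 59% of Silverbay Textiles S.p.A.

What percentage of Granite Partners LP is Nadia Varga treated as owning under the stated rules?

By spousal attribution (R2), Nadia Varga is treated as also owning Leah Iyer's interest in Silverbay Textiles S.p.A, giving 25% + 59% = 84%.
Chain via Silverbay Textiles S.p.A. (R1): 84% × 33% = 27.72% of Granite Partners LP.

27.72%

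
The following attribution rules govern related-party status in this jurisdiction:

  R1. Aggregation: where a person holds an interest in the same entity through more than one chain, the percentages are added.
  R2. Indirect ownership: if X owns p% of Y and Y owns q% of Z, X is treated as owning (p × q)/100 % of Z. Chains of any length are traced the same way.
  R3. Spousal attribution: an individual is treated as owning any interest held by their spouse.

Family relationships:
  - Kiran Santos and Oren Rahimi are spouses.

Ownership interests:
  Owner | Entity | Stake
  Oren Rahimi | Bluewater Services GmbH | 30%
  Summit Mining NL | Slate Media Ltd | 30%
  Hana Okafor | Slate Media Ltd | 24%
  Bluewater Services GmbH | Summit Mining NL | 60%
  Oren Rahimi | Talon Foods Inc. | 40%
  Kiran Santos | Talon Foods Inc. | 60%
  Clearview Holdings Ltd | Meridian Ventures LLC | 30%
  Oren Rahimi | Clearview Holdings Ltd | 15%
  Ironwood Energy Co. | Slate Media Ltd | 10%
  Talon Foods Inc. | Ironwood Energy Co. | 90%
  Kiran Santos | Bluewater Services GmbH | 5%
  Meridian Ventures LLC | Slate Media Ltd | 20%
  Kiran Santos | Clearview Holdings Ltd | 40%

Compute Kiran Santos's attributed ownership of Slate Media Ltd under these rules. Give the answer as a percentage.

18.6%

By spousal attribution (R3), Kiran Santos is treated as also owning Oren Rahimi's interest in Talon Foods Inc, giving 60% + 40% = 100%.
By spousal attribution (R3), Kiran Santos is treated as also owning Oren Rahimi's interest in Bluewater Services GmbH, giving 5% + 30% = 35%.
By spousal attribution (R3), Kiran Santos is treated as also owning Oren Rahimi's interest in Clearview Holdings Ltd, giving 40% + 15% = 55%.
Chain via Talon Foods Inc. → Ironwood Energy Co. (R2): 100% × 90% × 10% = 9% of Slate Media Ltd.
Chain via Bluewater Services GmbH → Summit Mining NL (R2): 35% × 60% × 30% = 6.3% of Slate Media Ltd.
Chain via Clearview Holdings Ltd → Meridian Ventures LLC (R2): 55% × 30% × 20% = 3.3% of Slate Media Ltd.
Aggregating (R1): 9% + 6.3% + 3.3% = 18.6%.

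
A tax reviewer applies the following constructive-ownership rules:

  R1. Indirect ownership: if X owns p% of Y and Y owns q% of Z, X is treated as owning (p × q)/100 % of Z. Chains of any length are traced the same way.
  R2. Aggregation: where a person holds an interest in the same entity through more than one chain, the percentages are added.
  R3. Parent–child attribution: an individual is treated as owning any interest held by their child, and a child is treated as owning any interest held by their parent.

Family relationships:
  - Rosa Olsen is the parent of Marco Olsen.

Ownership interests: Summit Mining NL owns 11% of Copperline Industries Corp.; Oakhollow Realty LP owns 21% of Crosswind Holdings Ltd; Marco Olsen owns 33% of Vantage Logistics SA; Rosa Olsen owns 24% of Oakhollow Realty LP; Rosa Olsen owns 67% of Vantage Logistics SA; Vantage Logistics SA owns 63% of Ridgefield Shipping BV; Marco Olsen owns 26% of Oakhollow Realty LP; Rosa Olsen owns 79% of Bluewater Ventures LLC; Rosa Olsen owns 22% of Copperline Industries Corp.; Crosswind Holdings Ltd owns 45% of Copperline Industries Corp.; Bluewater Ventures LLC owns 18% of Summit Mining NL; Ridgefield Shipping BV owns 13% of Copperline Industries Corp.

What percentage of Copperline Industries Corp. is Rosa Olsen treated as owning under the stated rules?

By parent–child attribution (R3), Rosa Olsen is treated as also owning Marco Olsen's interest in Vantage Logistics SA, giving 67% + 33% = 100%.
By parent–child attribution (R3), Rosa Olsen is treated as also owning Marco Olsen's interest in Oakhollow Realty LP, giving 24% + 26% = 50%.
Chain via Bluewater Ventures LLC → Summit Mining NL (R1): 79% × 18% × 11% = 1.5642% of Copperline Industries Corp.
Chain via Vantage Logistics SA → Ridgefield Shipping BV (R1): 100% × 63% × 13% = 8.19% of Copperline Industries Corp.
Chain via Oakhollow Realty LP → Crosswind Holdings Ltd (R1): 50% × 21% × 45% = 4.725% of Copperline Industries Corp.
Direct interest in Copperline Industries Corp: 22%.
Aggregating (R2): 1.5642% + 8.19% + 4.725% + 22% = 36.4792%.

36.4792%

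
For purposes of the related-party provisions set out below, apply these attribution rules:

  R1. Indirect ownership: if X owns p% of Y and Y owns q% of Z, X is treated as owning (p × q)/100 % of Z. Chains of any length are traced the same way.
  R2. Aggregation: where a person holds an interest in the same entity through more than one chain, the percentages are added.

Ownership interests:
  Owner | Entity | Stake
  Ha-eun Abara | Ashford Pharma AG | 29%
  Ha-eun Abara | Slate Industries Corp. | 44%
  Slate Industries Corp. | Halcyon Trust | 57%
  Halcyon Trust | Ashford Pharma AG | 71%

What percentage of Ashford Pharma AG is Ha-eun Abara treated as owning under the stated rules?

46.8068%

Chain via Slate Industries Corp. → Halcyon Trust (R1): 44% × 57% × 71% = 17.8068% of Ashford Pharma AG.
Direct interest in Ashford Pharma AG: 29%.
Aggregating (R2): 17.8068% + 29% = 46.8068%.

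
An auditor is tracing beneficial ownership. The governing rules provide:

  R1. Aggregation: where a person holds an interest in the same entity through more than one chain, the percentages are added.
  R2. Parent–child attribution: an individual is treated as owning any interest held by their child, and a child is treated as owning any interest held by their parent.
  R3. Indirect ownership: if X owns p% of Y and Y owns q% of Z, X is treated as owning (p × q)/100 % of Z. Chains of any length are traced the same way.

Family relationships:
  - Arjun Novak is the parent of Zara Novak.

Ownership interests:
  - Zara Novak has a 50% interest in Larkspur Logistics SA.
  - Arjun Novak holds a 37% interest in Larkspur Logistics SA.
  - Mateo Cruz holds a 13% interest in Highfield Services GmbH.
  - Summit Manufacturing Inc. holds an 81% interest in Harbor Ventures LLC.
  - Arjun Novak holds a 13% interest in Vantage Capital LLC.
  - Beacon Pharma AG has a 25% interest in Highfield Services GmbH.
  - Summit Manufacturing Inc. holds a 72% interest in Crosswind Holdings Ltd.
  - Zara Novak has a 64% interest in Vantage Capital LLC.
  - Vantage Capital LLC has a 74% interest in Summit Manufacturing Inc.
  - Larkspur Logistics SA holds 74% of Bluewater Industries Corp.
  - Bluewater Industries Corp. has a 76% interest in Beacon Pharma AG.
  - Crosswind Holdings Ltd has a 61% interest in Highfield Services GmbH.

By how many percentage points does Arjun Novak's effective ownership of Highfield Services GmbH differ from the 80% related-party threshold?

By parent–child attribution (R2), Arjun Novak is treated as also owning Zara Novak's interest in Larkspur Logistics SA, giving 37% + 50% = 87%.
By parent–child attribution (R2), Arjun Novak is treated as also owning Zara Novak's interest in Vantage Capital LLC, giving 13% + 64% = 77%.
Chain via Larkspur Logistics SA → Bluewater Industries Corp. → Beacon Pharma AG (R3): 87% × 74% × 76% × 25% = 12.2322% of Highfield Services GmbH.
Chain via Vantage Capital LLC → Summit Manufacturing Inc. → Crosswind Holdings Ltd (R3): 77% × 74% × 72% × 61% = 25.025616% of Highfield Services GmbH.
Aggregating (R1): 12.2322% + 25.025616% = 37.257816%.
37.257816% falls short of the 80% threshold by 42.742184 percentage points.

42.742184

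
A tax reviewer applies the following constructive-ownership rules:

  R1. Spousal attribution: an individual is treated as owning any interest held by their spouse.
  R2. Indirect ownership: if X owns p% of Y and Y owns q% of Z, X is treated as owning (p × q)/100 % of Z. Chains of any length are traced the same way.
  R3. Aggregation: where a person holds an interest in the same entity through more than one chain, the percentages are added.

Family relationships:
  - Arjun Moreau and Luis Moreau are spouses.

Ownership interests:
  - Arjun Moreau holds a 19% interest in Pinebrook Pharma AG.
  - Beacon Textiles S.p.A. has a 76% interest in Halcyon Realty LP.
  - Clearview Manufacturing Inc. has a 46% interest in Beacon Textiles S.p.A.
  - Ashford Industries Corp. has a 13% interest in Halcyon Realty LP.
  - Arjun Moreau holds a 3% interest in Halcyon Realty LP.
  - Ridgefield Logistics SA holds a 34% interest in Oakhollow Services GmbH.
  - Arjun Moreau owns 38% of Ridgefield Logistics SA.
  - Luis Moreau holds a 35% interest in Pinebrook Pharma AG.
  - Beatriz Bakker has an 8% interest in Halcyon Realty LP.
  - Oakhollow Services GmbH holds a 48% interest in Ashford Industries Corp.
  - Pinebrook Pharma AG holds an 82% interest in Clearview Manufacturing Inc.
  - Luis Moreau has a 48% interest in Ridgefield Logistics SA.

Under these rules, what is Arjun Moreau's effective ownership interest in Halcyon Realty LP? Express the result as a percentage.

By spousal attribution (R1), Arjun Moreau is treated as also owning Luis Moreau's interest in Pinebrook Pharma AG, giving 19% + 35% = 54%.
By spousal attribution (R1), Arjun Moreau is treated as also owning Luis Moreau's interest in Ridgefield Logistics SA, giving 38% + 48% = 86%.
Chain via Pinebrook Pharma AG → Clearview Manufacturing Inc. → Beacon Textiles S.p.A. (R2): 54% × 82% × 46% × 76% = 15.480288% of Halcyon Realty LP.
Chain via Ridgefield Logistics SA → Oakhollow Services GmbH → Ashford Industries Corp. (R2): 86% × 34% × 48% × 13% = 1.824576% of Halcyon Realty LP.
Direct interest in Halcyon Realty LP: 3%.
Aggregating (R3): 15.480288% + 1.824576% + 3% = 20.304864%.

20.304864%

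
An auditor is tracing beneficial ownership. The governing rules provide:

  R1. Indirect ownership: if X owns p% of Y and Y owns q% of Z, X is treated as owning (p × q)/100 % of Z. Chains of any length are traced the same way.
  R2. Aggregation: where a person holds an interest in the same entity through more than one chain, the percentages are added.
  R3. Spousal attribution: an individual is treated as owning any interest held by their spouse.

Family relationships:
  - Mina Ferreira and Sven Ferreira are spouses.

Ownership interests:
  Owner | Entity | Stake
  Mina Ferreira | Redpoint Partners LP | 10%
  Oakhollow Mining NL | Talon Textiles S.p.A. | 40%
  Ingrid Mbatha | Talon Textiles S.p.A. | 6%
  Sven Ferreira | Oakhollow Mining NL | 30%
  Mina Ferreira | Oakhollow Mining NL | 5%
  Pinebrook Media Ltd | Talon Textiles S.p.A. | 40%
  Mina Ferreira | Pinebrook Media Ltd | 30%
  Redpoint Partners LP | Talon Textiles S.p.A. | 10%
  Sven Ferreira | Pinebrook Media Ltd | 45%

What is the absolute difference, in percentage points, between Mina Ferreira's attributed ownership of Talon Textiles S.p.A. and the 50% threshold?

By spousal attribution (R3), Mina Ferreira is treated as also owning Sven Ferreira's interest in Pinebrook Media Ltd, giving 30% + 45% = 75%.
By spousal attribution (R3), Mina Ferreira is treated as also owning Sven Ferreira's interest in Oakhollow Mining NL, giving 5% + 30% = 35%.
Chain via Pinebrook Media Ltd (R1): 75% × 40% = 30% of Talon Textiles S.p.A.
Chain via Oakhollow Mining NL (R1): 35% × 40% = 14% of Talon Textiles S.p.A.
Chain via Redpoint Partners LP (R1): 10% × 10% = 1% of Talon Textiles S.p.A.
Aggregating (R2): 30% + 14% + 1% = 45%.
45% falls short of the 50% threshold by 5 percentage points.

5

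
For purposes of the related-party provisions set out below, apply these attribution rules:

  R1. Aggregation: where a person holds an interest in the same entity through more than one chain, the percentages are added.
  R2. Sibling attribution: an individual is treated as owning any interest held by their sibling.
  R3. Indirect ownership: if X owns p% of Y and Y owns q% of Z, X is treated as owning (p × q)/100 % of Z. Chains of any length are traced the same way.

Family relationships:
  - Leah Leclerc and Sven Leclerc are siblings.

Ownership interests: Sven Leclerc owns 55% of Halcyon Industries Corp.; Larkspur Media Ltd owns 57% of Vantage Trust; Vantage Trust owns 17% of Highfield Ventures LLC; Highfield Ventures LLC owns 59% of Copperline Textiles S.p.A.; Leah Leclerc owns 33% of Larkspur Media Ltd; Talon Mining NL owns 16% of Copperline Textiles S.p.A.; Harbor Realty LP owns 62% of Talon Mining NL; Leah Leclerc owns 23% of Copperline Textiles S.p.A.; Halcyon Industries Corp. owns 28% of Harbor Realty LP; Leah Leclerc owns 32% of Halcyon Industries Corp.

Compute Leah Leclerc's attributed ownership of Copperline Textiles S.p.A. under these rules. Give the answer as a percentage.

By sibling attribution (R2), Leah Leclerc is treated as also owning Sven Leclerc's interest in Halcyon Industries Corp, giving 32% + 55% = 87%.
Chain via Larkspur Media Ltd → Vantage Trust → Highfield Ventures LLC (R3): 33% × 57% × 17% × 59% = 1.886643% of Copperline Textiles S.p.A.
Chain via Halcyon Industries Corp. → Harbor Realty LP → Talon Mining NL (R3): 87% × 28% × 62% × 16% = 2.416512% of Copperline Textiles S.p.A.
Direct interest in Copperline Textiles S.p.A: 23%.
Aggregating (R1): 1.886643% + 2.416512% + 23% = 27.303155%.

27.303155%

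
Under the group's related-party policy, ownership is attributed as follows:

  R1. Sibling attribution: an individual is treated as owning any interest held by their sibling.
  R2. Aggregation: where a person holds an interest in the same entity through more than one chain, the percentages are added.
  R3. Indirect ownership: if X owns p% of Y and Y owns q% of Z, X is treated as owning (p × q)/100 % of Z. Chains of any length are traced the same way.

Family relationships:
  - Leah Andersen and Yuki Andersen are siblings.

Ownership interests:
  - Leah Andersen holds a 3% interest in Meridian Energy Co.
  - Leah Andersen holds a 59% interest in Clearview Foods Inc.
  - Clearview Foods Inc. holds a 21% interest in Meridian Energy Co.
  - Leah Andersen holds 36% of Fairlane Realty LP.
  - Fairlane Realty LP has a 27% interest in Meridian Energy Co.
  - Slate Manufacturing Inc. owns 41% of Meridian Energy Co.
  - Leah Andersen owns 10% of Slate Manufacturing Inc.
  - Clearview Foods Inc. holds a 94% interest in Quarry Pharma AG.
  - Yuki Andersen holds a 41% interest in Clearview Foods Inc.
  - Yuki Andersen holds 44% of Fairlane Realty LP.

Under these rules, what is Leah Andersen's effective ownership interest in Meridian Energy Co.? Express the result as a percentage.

49.7%

By sibling attribution (R1), Leah Andersen is treated as also owning Yuki Andersen's interest in Fairlane Realty LP, giving 36% + 44% = 80%.
By sibling attribution (R1), Leah Andersen is treated as also owning Yuki Andersen's interest in Clearview Foods Inc, giving 59% + 41% = 100%.
Chain via Slate Manufacturing Inc. (R3): 10% × 41% = 4.1% of Meridian Energy Co.
Chain via Fairlane Realty LP (R3): 80% × 27% = 21.6% of Meridian Energy Co.
Chain via Clearview Foods Inc. (R3): 100% × 21% = 21% of Meridian Energy Co.
Direct interest in Meridian Energy Co: 3%.
Aggregating (R2): 4.1% + 21.6% + 21% + 3% = 49.7%.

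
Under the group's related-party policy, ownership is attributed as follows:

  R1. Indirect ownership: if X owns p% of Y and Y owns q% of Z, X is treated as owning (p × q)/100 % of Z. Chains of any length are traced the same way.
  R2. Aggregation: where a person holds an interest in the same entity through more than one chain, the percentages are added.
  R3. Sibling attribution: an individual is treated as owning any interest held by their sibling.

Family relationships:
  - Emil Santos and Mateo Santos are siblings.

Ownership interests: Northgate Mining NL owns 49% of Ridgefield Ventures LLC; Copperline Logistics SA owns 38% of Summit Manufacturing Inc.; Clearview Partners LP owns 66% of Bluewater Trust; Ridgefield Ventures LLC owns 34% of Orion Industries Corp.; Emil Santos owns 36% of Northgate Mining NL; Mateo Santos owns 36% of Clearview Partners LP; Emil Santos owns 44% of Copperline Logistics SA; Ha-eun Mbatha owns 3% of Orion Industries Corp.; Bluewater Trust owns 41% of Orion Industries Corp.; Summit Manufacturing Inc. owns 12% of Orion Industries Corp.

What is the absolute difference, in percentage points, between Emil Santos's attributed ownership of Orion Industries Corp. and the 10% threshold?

By sibling attribution (R3), Emil Santos is treated as owning Mateo Santos's 36% interest in Clearview Partners LP.
Chain via Northgate Mining NL → Ridgefield Ventures LLC (R1): 36% × 49% × 34% = 5.9976% of Orion Industries Corp.
Chain via Copperline Logistics SA → Summit Manufacturing Inc. (R1): 44% × 38% × 12% = 2.0064% of Orion Industries Corp.
Chain via Clearview Partners LP → Bluewater Trust (R1): 36% × 66% × 41% = 9.7416% of Orion Industries Corp.
Aggregating (R2): 5.9976% + 2.0064% + 9.7416% = 17.7456%.
17.7456% exceeds the 10% threshold by 7.7456 percentage points.

7.7456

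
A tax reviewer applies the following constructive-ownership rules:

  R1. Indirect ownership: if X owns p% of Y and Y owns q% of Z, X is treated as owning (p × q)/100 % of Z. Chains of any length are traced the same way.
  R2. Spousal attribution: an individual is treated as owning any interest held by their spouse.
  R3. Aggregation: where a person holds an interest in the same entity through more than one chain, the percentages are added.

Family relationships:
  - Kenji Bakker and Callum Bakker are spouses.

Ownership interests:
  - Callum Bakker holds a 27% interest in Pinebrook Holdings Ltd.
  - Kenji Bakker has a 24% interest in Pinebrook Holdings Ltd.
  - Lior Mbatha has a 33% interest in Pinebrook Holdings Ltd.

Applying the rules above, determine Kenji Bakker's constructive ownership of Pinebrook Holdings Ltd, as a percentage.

By spousal attribution (R2), Kenji Bakker is treated as also owning Callum Bakker's interest in Pinebrook Holdings Ltd, giving 24% + 27% = 51%.
Direct interest in Pinebrook Holdings Ltd: 51%.

51%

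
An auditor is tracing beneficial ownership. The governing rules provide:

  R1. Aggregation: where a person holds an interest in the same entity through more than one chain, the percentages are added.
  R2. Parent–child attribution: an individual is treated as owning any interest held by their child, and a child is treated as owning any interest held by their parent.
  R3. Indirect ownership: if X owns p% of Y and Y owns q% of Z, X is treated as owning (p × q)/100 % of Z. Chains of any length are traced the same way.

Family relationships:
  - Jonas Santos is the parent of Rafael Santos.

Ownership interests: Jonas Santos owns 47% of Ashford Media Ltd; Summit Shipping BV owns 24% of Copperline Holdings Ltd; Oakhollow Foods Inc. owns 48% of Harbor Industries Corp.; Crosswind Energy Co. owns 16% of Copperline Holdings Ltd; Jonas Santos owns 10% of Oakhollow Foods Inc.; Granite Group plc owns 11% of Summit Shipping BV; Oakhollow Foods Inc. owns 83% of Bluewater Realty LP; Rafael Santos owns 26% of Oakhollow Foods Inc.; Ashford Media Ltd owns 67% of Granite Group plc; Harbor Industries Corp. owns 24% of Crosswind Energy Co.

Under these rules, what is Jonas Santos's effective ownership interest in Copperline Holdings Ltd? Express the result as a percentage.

1.494888%

By parent–child attribution (R2), Jonas Santos is treated as also owning Rafael Santos's interest in Oakhollow Foods Inc, giving 10% + 26% = 36%.
Chain via Ashford Media Ltd → Granite Group plc → Summit Shipping BV (R3): 47% × 67% × 11% × 24% = 0.831336% of Copperline Holdings Ltd.
Chain via Oakhollow Foods Inc. → Harbor Industries Corp. → Crosswind Energy Co. (R3): 36% × 48% × 24% × 16% = 0.663552% of Copperline Holdings Ltd.
Aggregating (R1): 0.831336% + 0.663552% = 1.494888%.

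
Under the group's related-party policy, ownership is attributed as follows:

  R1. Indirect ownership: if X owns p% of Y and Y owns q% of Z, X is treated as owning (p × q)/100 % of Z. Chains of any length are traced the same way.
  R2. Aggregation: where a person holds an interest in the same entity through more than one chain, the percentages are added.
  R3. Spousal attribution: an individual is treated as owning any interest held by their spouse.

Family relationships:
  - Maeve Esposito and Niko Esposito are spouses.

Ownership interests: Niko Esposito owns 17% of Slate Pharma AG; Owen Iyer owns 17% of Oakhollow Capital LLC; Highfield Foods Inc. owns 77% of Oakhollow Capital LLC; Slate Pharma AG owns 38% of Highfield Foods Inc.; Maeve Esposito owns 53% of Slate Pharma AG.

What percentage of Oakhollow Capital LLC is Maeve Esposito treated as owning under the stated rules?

20.482%

By spousal attribution (R3), Maeve Esposito is treated as also owning Niko Esposito's interest in Slate Pharma AG, giving 53% + 17% = 70%.
Chain via Slate Pharma AG → Highfield Foods Inc. (R1): 70% × 38% × 77% = 20.482% of Oakhollow Capital LLC.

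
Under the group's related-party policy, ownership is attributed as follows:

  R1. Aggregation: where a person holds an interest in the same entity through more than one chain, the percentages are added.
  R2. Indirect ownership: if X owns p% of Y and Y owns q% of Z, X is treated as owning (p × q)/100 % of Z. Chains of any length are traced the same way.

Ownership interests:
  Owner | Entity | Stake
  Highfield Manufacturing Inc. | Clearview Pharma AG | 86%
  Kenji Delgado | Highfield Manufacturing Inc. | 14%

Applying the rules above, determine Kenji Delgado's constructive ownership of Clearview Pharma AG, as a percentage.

12.04%

Chain via Highfield Manufacturing Inc. (R2): 14% × 86% = 12.04% of Clearview Pharma AG.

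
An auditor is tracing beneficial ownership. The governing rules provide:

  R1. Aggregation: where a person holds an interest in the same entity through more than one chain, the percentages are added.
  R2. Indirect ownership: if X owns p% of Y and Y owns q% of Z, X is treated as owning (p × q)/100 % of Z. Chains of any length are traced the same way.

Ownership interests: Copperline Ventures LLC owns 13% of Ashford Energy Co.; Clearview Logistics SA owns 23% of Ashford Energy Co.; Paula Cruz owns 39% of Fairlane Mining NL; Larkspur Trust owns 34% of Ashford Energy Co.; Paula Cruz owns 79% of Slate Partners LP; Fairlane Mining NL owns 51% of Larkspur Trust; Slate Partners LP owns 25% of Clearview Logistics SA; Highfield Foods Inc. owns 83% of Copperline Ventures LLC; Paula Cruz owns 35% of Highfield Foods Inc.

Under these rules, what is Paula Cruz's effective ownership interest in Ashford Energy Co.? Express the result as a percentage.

15.0816%

Chain via Slate Partners LP → Clearview Logistics SA (R2): 79% × 25% × 23% = 4.5425% of Ashford Energy Co.
Chain via Fairlane Mining NL → Larkspur Trust (R2): 39% × 51% × 34% = 6.7626% of Ashford Energy Co.
Chain via Highfield Foods Inc. → Copperline Ventures LLC (R2): 35% × 83% × 13% = 3.7765% of Ashford Energy Co.
Aggregating (R1): 4.5425% + 6.7626% + 3.7765% = 15.0816%.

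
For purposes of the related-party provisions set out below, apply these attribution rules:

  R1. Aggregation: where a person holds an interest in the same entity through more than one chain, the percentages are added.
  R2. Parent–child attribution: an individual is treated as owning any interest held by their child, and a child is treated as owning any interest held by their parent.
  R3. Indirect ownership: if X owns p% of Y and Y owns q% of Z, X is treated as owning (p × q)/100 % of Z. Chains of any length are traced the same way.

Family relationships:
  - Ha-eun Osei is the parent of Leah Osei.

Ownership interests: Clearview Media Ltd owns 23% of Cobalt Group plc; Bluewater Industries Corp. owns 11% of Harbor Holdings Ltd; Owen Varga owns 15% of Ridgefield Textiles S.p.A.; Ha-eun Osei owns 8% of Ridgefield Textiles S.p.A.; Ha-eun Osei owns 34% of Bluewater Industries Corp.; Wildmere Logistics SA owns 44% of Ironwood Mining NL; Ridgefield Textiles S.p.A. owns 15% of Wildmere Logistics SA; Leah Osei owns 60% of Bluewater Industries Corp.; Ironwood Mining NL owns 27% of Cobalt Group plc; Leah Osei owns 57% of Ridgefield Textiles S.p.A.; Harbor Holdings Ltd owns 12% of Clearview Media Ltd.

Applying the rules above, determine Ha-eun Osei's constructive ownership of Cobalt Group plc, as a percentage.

1.443684%

By parent–child attribution (R2), Ha-eun Osei is treated as also owning Leah Osei's interest in Bluewater Industries Corp, giving 34% + 60% = 94%.
By parent–child attribution (R2), Ha-eun Osei is treated as also owning Leah Osei's interest in Ridgefield Textiles S.p.A, giving 8% + 57% = 65%.
Chain via Bluewater Industries Corp. → Harbor Holdings Ltd → Clearview Media Ltd (R3): 94% × 11% × 12% × 23% = 0.285384% of Cobalt Group plc.
Chain via Ridgefield Textiles S.p.A. → Wildmere Logistics SA → Ironwood Mining NL (R3): 65% × 15% × 44% × 27% = 1.1583% of Cobalt Group plc.
Aggregating (R1): 0.285384% + 1.1583% = 1.443684%.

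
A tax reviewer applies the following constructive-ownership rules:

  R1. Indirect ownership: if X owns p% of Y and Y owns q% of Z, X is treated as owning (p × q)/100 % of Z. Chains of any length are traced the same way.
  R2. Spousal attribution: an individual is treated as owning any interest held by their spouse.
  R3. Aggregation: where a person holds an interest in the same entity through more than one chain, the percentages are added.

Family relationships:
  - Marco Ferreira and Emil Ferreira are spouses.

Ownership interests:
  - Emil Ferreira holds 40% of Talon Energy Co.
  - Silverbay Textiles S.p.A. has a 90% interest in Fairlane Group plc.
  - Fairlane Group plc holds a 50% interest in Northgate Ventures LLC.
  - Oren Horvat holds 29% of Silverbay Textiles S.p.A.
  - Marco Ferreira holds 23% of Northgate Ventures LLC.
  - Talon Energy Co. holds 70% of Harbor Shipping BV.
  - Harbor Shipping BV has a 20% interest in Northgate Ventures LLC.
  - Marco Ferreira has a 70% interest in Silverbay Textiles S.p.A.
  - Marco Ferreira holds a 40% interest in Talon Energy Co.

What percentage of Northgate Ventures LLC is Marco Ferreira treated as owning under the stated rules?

65.7%

By spousal attribution (R2), Marco Ferreira is treated as also owning Emil Ferreira's interest in Talon Energy Co, giving 40% + 40% = 80%.
Chain via Talon Energy Co. → Harbor Shipping BV (R1): 80% × 70% × 20% = 11.2% of Northgate Ventures LLC.
Chain via Silverbay Textiles S.p.A. → Fairlane Group plc (R1): 70% × 90% × 50% = 31.5% of Northgate Ventures LLC.
Direct interest in Northgate Ventures LLC: 23%.
Aggregating (R3): 11.2% + 31.5% + 23% = 65.7%.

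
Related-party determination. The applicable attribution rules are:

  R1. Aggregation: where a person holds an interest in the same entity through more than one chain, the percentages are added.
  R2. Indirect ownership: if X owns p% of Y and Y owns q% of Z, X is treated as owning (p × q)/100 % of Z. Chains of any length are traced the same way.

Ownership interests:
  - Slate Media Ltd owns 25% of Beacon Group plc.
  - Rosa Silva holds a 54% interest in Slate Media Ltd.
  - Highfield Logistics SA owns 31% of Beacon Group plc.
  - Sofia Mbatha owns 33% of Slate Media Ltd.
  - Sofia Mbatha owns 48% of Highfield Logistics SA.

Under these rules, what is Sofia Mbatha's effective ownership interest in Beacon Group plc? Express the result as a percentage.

Chain via Slate Media Ltd (R2): 33% × 25% = 8.25% of Beacon Group plc.
Chain via Highfield Logistics SA (R2): 48% × 31% = 14.88% of Beacon Group plc.
Aggregating (R1): 8.25% + 14.88% = 23.13%.

23.13%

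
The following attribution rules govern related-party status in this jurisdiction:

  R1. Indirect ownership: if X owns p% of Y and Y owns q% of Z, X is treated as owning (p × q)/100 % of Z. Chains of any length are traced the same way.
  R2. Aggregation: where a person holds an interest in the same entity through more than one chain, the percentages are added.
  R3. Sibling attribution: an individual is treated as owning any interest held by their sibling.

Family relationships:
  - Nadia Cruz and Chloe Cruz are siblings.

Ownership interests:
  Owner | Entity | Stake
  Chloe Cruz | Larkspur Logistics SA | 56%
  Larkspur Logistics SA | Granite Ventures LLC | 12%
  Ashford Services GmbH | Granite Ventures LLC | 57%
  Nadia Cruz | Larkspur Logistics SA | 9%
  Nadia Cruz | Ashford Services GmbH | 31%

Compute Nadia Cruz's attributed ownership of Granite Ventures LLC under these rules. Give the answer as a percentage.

25.47%

By sibling attribution (R3), Nadia Cruz is treated as also owning Chloe Cruz's interest in Larkspur Logistics SA, giving 9% + 56% = 65%.
Chain via Ashford Services GmbH (R1): 31% × 57% = 17.67% of Granite Ventures LLC.
Chain via Larkspur Logistics SA (R1): 65% × 12% = 7.8% of Granite Ventures LLC.
Aggregating (R2): 17.67% + 7.8% = 25.47%.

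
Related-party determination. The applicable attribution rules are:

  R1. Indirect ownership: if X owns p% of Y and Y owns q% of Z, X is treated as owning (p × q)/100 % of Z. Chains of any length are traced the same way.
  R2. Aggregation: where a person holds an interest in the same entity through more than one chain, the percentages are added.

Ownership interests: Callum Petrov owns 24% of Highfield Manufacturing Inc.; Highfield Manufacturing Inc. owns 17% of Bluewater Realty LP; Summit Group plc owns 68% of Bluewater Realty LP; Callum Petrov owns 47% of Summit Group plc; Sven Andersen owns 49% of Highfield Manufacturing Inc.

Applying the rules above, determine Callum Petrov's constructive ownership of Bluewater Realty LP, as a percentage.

36.04%

Chain via Summit Group plc (R1): 47% × 68% = 31.96% of Bluewater Realty LP.
Chain via Highfield Manufacturing Inc. (R1): 24% × 17% = 4.08% of Bluewater Realty LP.
Aggregating (R2): 31.96% + 4.08% = 36.04%.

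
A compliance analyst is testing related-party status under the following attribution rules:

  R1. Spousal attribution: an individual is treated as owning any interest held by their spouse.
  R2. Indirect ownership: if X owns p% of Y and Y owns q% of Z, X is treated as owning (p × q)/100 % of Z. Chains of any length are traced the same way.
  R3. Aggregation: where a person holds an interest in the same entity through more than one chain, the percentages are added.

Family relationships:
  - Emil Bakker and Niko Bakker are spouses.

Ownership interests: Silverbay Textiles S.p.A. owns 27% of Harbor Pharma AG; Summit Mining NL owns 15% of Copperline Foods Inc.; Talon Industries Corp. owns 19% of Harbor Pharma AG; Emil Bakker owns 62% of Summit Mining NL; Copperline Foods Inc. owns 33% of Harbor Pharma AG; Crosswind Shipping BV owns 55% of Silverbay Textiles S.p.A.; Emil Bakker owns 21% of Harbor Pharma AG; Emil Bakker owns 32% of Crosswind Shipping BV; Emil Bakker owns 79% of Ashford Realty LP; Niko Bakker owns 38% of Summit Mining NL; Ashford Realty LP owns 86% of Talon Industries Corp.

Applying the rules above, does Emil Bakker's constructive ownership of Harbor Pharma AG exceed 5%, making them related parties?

By spousal attribution (R1), Emil Bakker is treated as also owning Niko Bakker's interest in Summit Mining NL, giving 62% + 38% = 100%.
Chain via Crosswind Shipping BV → Silverbay Textiles S.p.A. (R2): 32% × 55% × 27% = 4.752% of Harbor Pharma AG.
Chain via Summit Mining NL → Copperline Foods Inc. (R2): 100% × 15% × 33% = 4.95% of Harbor Pharma AG.
Chain via Ashford Realty LP → Talon Industries Corp. (R2): 79% × 86% × 19% = 12.9086% of Harbor Pharma AG.
Direct interest in Harbor Pharma AG: 21%.
Aggregating (R3): 4.752% + 4.95% + 12.9086% + 21% = 43.6106%.
43.6106% exceeds the 5% threshold, so Emil is a related party to Harbor Pharma AG.

Yes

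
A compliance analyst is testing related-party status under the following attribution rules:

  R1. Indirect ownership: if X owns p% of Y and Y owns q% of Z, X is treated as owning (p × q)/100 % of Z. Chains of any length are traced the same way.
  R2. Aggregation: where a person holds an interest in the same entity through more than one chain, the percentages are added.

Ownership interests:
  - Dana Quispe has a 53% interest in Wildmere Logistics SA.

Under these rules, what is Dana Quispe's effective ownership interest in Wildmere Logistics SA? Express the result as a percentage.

Direct interest in Wildmere Logistics SA: 53%.

53%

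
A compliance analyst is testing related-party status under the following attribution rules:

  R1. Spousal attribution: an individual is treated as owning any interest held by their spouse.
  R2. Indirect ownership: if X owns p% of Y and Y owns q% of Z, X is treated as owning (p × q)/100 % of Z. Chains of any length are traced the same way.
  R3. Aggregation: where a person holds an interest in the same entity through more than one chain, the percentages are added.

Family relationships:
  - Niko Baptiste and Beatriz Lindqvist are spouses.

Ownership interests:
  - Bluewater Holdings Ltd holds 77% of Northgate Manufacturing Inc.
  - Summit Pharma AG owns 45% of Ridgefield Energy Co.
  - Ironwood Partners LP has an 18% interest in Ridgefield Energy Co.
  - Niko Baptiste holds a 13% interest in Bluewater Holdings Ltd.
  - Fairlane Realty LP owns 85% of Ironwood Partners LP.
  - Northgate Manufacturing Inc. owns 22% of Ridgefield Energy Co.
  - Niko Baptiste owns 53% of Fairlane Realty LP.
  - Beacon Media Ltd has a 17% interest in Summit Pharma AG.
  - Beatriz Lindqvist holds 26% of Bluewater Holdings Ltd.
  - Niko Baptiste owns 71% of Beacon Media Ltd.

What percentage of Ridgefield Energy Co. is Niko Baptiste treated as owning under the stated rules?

By spousal attribution (R1), Niko Baptiste is treated as also owning Beatriz Lindqvist's interest in Bluewater Holdings Ltd, giving 13% + 26% = 39%.
Chain via Beacon Media Ltd → Summit Pharma AG (R2): 71% × 17% × 45% = 5.4315% of Ridgefield Energy Co.
Chain via Bluewater Holdings Ltd → Northgate Manufacturing Inc. (R2): 39% × 77% × 22% = 6.6066% of Ridgefield Energy Co.
Chain via Fairlane Realty LP → Ironwood Partners LP (R2): 53% × 85% × 18% = 8.109% of Ridgefield Energy Co.
Aggregating (R3): 5.4315% + 6.6066% + 8.109% = 20.1471%.

20.1471%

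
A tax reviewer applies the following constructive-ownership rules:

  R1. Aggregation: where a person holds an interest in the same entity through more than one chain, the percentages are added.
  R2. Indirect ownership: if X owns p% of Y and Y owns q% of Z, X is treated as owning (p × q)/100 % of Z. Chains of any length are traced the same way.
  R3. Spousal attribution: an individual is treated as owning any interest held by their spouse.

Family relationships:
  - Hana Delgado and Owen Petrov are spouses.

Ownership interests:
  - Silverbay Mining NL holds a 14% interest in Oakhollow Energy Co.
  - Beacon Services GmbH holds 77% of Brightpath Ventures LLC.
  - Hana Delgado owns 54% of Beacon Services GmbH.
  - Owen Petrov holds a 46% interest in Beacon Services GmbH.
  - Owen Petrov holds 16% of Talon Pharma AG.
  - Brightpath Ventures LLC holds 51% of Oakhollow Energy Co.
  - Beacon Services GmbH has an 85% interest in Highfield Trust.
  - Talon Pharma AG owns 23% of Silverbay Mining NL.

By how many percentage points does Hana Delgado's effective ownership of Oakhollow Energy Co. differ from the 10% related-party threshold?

29.7852

By spousal attribution (R3), Hana Delgado is treated as also owning Owen Petrov's interest in Beacon Services GmbH, giving 54% + 46% = 100%.
By spousal attribution (R3), Hana Delgado is treated as owning Owen Petrov's 16% interest in Talon Pharma AG.
Chain via Beacon Services GmbH → Brightpath Ventures LLC (R2): 100% × 77% × 51% = 39.27% of Oakhollow Energy Co.
Chain via Talon Pharma AG → Silverbay Mining NL (R2): 16% × 23% × 14% = 0.5152% of Oakhollow Energy Co.
Aggregating (R1): 39.27% + 0.5152% = 39.7852%.
39.7852% exceeds the 10% threshold by 29.7852 percentage points.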